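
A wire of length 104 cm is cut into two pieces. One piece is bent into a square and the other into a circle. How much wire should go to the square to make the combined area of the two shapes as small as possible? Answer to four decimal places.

58.2503

Let x be the length used for the square. Square side x/4; circle radius (104−x)/(2π).
A(x) = (x/4)² + π·((104−x)/(2π))² = x²/16 + (104−x)²/(4π) for 0 ≤ x ≤ 104. A'(x) = x/8 − (104−x)/(2π) = 0 gives x = 4·104/(π+4) ≈ 58.2503.
A'' = 1/8 + 1/(2π) > 0, so this gives the minimum combined area; x ≈ 58.2503 cm to the square.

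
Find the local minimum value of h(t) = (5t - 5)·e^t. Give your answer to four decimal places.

-5.0000

Differentiating with the product rule gives h'(t) = (5t)·e^t. Since e^t > 0, the only critical point is t = 0.
h''(0) has the same sign as 5 > 0, so this is a local minimum.
h(0) = (-5)·e^(0) ≈ -5.0000.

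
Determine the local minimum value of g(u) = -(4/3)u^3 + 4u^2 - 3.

-3

g'(u) = -4u^2 + 8u = 0 at u = 0, 2.
Since g''(u) = -8u + 8, we get g''(0) = 8 > 0 ⇒ local minimum; g''(2) = -8 < 0 ⇒ local maximum.
Thus g has its local minimum at u = 0, with value -3.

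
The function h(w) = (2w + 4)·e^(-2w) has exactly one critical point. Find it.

-3/2

h'(w) = 2·e^(-2w) + (2w + 4)·(-2)·e^(-2w) = (-4w - 6)·e^(-2w). Since e^(-2w) > 0, the only critical point is w = -3/2.
h''(-3/2) has the same sign as -4 < 0, so this is a local maximum.
h(-3/2) = (1)·e^(3) ≈ 20.0855.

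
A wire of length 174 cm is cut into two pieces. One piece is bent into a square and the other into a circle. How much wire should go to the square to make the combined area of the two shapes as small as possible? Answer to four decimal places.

Let x be the length used for the square. Square side x/4; circle radius (174−x)/(2π).
A(x) = (x/4)² + π·((174−x)/(2π))² = x²/16 + (174−x)²/(4π) for 0 ≤ x ≤ 174. A'(x) = x/8 − (174−x)/(2π) = 0 gives x = 4·174/(π+4) ≈ 97.4573.
A'' = 1/8 + 1/(2π) > 0, so this gives the minimum combined area; x ≈ 97.4573 cm to the square.

97.4573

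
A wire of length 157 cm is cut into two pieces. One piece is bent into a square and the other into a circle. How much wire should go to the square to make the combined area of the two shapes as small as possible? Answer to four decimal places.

87.9356

Let x be the length used for the square. Square side x/4; circle radius (157−x)/(2π).
A(x) = (x/4)² + π·((157−x)/(2π))² = x²/16 + (157−x)²/(4π) for 0 ≤ x ≤ 157. A'(x) = x/8 − (157−x)/(2π) = 0 gives x = 4·157/(π+4) ≈ 87.9356.
A'' = 1/8 + 1/(2π) > 0, so this gives the minimum combined area; x ≈ 87.9356 cm to the square.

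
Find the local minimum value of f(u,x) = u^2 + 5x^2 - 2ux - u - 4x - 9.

∂f/∂u = 2u - 2x - 1 = 0 and ∂f/∂x = -2u + 10x - 4 = 0, so (u, x) = (9/8, 5/8).
The Hessian has f_{uu} = 2, f_{xx} = 10, f_{ux} = -2, giving D = 16 > 0 with f_{uu} > 0, so the point is a local minimum.
f(9/8, 5/8) = -173/16.

-173/16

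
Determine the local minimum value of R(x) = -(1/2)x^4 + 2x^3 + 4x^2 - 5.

Critical points: R'(x) = -2x^3 + 6x^2 + 8x vanishes at x = -1, 0, 4.
Since R''(x) = -6x^2 + 12x + 8, we get R''(-1) = -10 < 0 ⇒ local maximum; R''(0) = 8 > 0 ⇒ local minimum; R''(4) = -40 < 0 ⇒ local maximum.
Thus R has its local minimum at x = 0, with value -5.

-5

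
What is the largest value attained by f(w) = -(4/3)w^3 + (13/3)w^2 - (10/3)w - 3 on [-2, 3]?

f'(w) = -4w^2 + (26/3)w - 10/3, which vanishes at w = 1/2 and w = 5/3.
Evaluating at the critical points and endpoints: f(-2) = 95/3, f(1/2) = -15/4, f(5/3) = -218/81, f(3) = -10.
So the maximum is f(-2) = 95/3.

95/3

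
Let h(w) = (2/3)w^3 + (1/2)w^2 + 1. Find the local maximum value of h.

Critical points: h'(w) = 2w^2 + w vanishes at w = -1/2, 0.
Second-derivative test with h''(w) = 4w + 1: h''(-1/2) = -1 < 0 ⇒ local maximum; h''(0) = 1 > 0 ⇒ local minimum.
The local maximum is h(-1/2) = 25/24.

25/24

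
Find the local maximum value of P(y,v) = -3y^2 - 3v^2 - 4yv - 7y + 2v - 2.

35/4

∂P/∂y = -6y - 4v - 7 = 0 and ∂P/∂v = -4y - 6v + 2 = 0, so (y, v) = (-5/2, 2).
The Hessian has P_{yy} = -6, P_{vv} = -6, P_{yv} = -4, giving D = 20 > 0 with P_{yy} < 0, so the point is a local maximum.
P(-5/2, 2) = 35/4.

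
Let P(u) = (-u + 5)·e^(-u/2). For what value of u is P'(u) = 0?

7

Differentiating with the product rule gives P'(u) = ((1/2)u - 7/2)·e^(-u/2). Since e^(-u/2) > 0, the only critical point is u = 7.
P''(7) has the same sign as 1/2 > 0, so this is a local minimum.
P(7) = (-2)·e^(-7/2) ≈ -0.0604.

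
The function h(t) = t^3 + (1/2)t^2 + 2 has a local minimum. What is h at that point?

2

h'(t) = 3t^2 + t. Setting h'(t) = 0 gives t ∈ {-1/3, 0}.
h''(t) = 6t + 1. h''(-1/3) = -1 < 0 ⇒ local maximum; h''(0) = 1 > 0 ⇒ local minimum.
So the local minimum value is h(0) = 2.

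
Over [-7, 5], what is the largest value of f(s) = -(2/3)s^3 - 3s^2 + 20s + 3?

77/3

f'(s) = -2s^2 - 6s + 20, which vanishes at s = -5 and s = 2.
Compare values at every candidate in [-7, 5]: f(-7) = -166/3, f(-5) = -266/3, f(2) = 77/3, f(5) = -166/3.
So the maximum is f(2) = 77/3.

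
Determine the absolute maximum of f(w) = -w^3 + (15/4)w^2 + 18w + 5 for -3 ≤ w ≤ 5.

Differentiating, f'(w) = -3w^2 + (15/2)w + 18; which vanishes at w = -3/2 and w = 4.
Compare values at every candidate in [-3, 5]: f(-3) = 47/4; f(-3/2) = -163/16; f(4) = 73; f(5) = 255/4.
The maximum over the interval is 73, attained at w = 4.

73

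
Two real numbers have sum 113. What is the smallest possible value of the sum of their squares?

With a + b = 113, a^2 + b^2 = a^2 + (113 − a)^2.
The derivative 2a − 2(113 − a) = 4a − 226 vanishes at a = 113/2; second derivative 4 > 0, a minimum.
The minimum is 2·(113/2)^2 = 12769/2.

12769/2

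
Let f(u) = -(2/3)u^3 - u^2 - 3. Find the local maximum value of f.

Critical points: f'(u) = -2u^2 - 2u vanishes at u = -1, 0.
f''(u) = -4u - 2. f''(-1) = 2 > 0 ⇒ local minimum; f''(0) = -2 < 0 ⇒ local maximum.
The local maximum is f(0) = -3.

-3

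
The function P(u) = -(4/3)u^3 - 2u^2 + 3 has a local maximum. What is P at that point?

Critical points: P'(u) = -4u^2 - 4u vanishes at u = -1, 0.
P''(u) = -8u - 4. P''(-1) = 4 > 0 ⇒ local minimum; P''(0) = -4 < 0 ⇒ local maximum.
Thus P has its local maximum at u = 0, with value 3.

3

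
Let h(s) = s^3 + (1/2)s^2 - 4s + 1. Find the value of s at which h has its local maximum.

h'(s) = 3s^2 + s - 4. Setting h'(s) = 0 gives s ∈ {-4/3, 1}.
Second-derivative test with h''(s) = 6s + 1: h''(-4/3) = -7 < 0 ⇒ local maximum; h''(1) = 7 > 0 ⇒ local minimum.
So the local maximum value is h(-4/3) = 131/27.

-4/3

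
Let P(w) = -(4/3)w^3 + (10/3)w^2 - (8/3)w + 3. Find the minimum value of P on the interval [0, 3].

P'(w) = -4w^2 + (20/3)w - 8/3, which vanishes at w = 2/3 and w = 1.
Compare values at every candidate in [0, 3]: P(0) = 3; P(2/3) = 187/81; P(1) = 7/3; P(3) = -11.
So the minimum is P(3) = -11.

-11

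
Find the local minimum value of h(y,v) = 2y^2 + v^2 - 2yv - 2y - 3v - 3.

-23/2

∂h/∂y = 4y - 2v - 2 = 0 and ∂h/∂v = -2y + 2v - 3 = 0, so (y, v) = (5/2, 4).
The Hessian has h_{yy} = 4, h_{vv} = 2, h_{yv} = -2, giving D = 4 > 0 with h_{yy} > 0, so the point is a local minimum.
h(5/2, 4) = -23/2.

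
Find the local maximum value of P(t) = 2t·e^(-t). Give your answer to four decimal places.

0.7358

P'(t) = 2·e^(-t) + (2t)·(-1)·e^(-t) = (-2t + 2)·e^(-t). Since e^(-t) > 0, the only critical point is t = 1.
P''(1) has the same sign as -2 < 0, so this is a local maximum.
P(1) = (2)·e^(-1) ≈ 0.7358.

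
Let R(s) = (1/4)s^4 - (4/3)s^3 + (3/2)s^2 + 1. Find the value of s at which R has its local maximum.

Critical points: R'(s) = s^3 - 4s^2 + 3s vanishes at s = 0, 1, 3.
R''(s) = 3s^2 - 8s + 3. R''(0) = 3 > 0 ⇒ local minimum; R''(1) = -2 < 0 ⇒ local maximum; R''(3) = 6 > 0 ⇒ local minimum.
Thus R has its local maximum at s = 1, with value 17/12.

1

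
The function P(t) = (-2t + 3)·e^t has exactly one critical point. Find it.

1/2

By the product rule, P'(t) = (-2t + 1)·e^t. Since e^t > 0, the only critical point is t = 1/2.
P''(1/2) has the same sign as -2 < 0, so this is a local maximum.
P(1/2) = (2)·e^(1/2) ≈ 3.2974.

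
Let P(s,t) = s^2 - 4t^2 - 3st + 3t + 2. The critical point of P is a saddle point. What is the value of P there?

59/25

∂P/∂s = 2s - 3t = 0 and ∂P/∂t = -3s - 8t + 3 = 0, so (s, t) = (9/25, 6/25).
The Hessian has P_{ss} = 2, P_{tt} = -8, P_{st} = -3, giving D = -25 < 0, so the point is a saddle point.
P(9/25, 6/25) = 59/25.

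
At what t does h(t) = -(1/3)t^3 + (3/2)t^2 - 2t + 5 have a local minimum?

h'(t) = -t^2 + 3t - 2. Setting h'(t) = 0 gives t ∈ {1, 2}.
Since h''(t) = -2t + 3, we get h''(1) = 1 > 0 ⇒ local minimum; h''(2) = -1 < 0 ⇒ local maximum.
Thus h has its local minimum at t = 1, with value 25/6.

1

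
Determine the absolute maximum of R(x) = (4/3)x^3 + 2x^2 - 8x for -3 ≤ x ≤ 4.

256/3

Differentiating, R'(x) = 4x^2 + 4x - 8; which vanishes at x = -2 and x = 1.
Candidates: R(-3) = 6,  R(-2) = 40/3,  R(1) = -14/3,  R(4) = 256/3.
So the maximum is R(4) = 256/3.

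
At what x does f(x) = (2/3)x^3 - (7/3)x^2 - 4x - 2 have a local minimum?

3

Critical points: f'(x) = 2x^2 - (14/3)x - 4 vanishes at x = -2/3, 3.
f''(x) = 4x - 14/3. f''(-2/3) = -22/3 < 0 ⇒ local maximum; f''(3) = 22/3 > 0 ⇒ local minimum.
So the local minimum value is f(3) = -17.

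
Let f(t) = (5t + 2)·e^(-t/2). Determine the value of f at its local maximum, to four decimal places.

By the product rule, f'(t) = (-(5/2)t + 4)·e^(-t/2). Since e^(-t/2) > 0, the only critical point is t = 8/5.
f''(8/5) has the same sign as -5/2 < 0, so this is a local maximum.
f(8/5) = (10)·e^(-4/5) ≈ 4.4933.

4.4933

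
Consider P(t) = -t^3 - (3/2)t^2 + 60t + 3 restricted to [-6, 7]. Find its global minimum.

-419/2

Differentiating, P'(t) = -3t^2 - 3t + 60; which vanishes at t = -5 and t = 4.
Compare values at every candidate in [-6, 7]: P(-6) = -195,  P(-5) = -419/2,  P(4) = 155,  P(7) = 13/2.
So the minimum is P(-5) = -419/2.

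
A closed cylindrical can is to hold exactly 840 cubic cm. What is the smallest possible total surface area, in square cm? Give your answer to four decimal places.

With radius r and height h, πr²h = 840 so h = 840/(πr²), and S(r) = 2πr² + 2πrh = 2πr² + 2·840/r.
S'(r) = 4πr − 2·840/r² = 0 ⇒ r³ = 840/(2π), so r ≈ 5.1133 and h = 2r ≈ 10.2266.
S''(r) = 4π + 4·840/r³ > 0, so this is the minimum; S ≈ 492.8341.

492.8341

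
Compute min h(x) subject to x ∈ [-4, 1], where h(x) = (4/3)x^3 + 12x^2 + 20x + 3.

-19/3

The derivative is 4x^2 + 24x + 20, whose only zero in [-4, 1] is x = -1.
Evaluating at the critical points and endpoints: h(-4) = 89/3,  h(-1) = -19/3,  h(1) = 109/3.
So the minimum is h(-1) = -19/3.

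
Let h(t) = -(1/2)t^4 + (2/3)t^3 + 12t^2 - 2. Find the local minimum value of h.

-2

h'(t) = -2t^3 + 2t^2 + 24t = 0 at t = -3, 0, 4.
Since h''(t) = -6t^2 + 4t + 24, we get h''(-3) = -42 < 0 ⇒ local maximum; h''(0) = 24 > 0 ⇒ local minimum; h''(4) = -56 < 0 ⇒ local maximum.
Thus h has its local minimum at t = 0, with value -2.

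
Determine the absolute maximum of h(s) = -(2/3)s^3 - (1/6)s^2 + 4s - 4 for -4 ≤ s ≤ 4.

20

The derivative is -2s^2 - (1/3)s + 4, which vanishes at s = -3/2 and s = 4/3.
Candidates: h(-4) = 20; h(-3/2) = -65/8; h(4/3) = -44/81; h(4) = -100/3.
Hence the absolute maximum is 20 at s = -4.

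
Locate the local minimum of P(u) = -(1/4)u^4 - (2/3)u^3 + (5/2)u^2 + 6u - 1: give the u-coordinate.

P'(u) = -u^3 - 2u^2 + 5u + 6 = 0 at u = -3, -1, 2.
P''(u) = -3u^2 - 4u + 5. P''(-3) = -10 < 0 ⇒ local maximum; P''(-1) = 6 > 0 ⇒ local minimum; P''(2) = -15 < 0 ⇒ local maximum.
Thus P has its local minimum at u = -1, with value -49/12.

-1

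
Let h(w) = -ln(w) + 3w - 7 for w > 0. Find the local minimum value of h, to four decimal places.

-4.9014

h'(w) = -1/w + 3 = 0 gives w = 1/3.
h''(w) = 1/w², which is positive for w > 0, so this is a local minimum.
h(1/3) = -1·ln(1/3) + 1 - 7 ≈ -4.9014.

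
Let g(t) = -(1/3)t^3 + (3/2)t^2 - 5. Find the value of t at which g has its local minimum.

0

g'(t) = -t^2 + 3t = 0 at t = 0, 3.
Second-derivative test with g''(t) = -2t + 3: g''(0) = 3 > 0 ⇒ local minimum; g''(3) = -3 < 0 ⇒ local maximum.
The local minimum is g(0) = -5.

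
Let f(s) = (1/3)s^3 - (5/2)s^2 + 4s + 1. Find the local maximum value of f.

f'(s) = s^2 - 5s + 4 = 0 at s = 1, 4.
Second-derivative test with f''(s) = 2s - 5: f''(1) = -3 < 0 ⇒ local maximum; f''(4) = 3 > 0 ⇒ local minimum.
The local maximum is f(1) = 17/6.

17/6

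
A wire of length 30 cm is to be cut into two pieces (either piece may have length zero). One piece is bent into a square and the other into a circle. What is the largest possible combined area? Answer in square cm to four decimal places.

Let x be the length used for the square. Square side x/4; circle radius (30−x)/(2π).
A(x) = (x/4)² + π·((30−x)/(2π))² = x²/16 + (30−x)²/(4π) for 0 ≤ x ≤ 30. A'(x) = x/8 − (30−x)/(2π) = 0 gives x = 4·30/(π+4) ≈ 16.8030.
A'' > 0, so the interior critical point is a minimum; the maximum is at an endpoint. A(0) = 71.6197 and A(30) = 56.2500, so the largest area is 71.6197.

71.6197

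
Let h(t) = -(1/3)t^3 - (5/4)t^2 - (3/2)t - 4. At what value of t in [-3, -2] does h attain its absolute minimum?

The derivative is -t^2 - (5/2)t - 3/2, which has no zeros in [-3, -2].
Evaluating at the critical points and endpoints: h(-3) = -7/4; h(-2) = -10/3.
So the minimum is h(-2) = -10/3.

-2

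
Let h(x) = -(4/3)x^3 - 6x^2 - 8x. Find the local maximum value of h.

Critical points: h'(x) = -4x^2 - 12x - 8 vanishes at x = -2, -1.
Since h''(x) = -8x - 12, we get h''(-2) = 4 > 0 ⇒ local minimum; h''(-1) = -4 < 0 ⇒ local maximum.
So the local maximum value is h(-1) = 10/3.

10/3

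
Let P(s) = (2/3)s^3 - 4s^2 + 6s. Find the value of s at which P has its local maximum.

P'(s) = 2s^2 - 8s + 6. Setting P'(s) = 0 gives s ∈ {1, 3}.
P''(s) = 4s - 8. P''(1) = -4 < 0 ⇒ local maximum; P''(3) = 4 > 0 ⇒ local minimum.
Thus P has its local maximum at s = 1, with value 8/3.

1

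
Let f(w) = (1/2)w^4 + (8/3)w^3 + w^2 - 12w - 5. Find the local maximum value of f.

29/3

Critical points: f'(w) = 2w^3 + 8w^2 + 2w - 12 vanishes at w = -3, -2, 1.
f''(w) = 6w^2 + 16w + 2. f''(-3) = 8 > 0 ⇒ local minimum; f''(-2) = -6 < 0 ⇒ local maximum; f''(1) = 24 > 0 ⇒ local minimum.
So the local maximum value is f(-2) = 29/3.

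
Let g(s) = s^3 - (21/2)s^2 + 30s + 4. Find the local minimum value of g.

Critical points: g'(s) = 3s^2 - 21s + 30 vanishes at s = 2, 5.
Since g''(s) = 6s - 21, we get g''(2) = -9 < 0 ⇒ local maximum; g''(5) = 9 > 0 ⇒ local minimum.
So the local minimum value is g(5) = 33/2.

33/2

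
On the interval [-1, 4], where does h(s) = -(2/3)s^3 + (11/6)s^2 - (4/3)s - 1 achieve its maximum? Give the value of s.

-1

h'(s) = -2s^2 + (11/3)s - 4/3, which vanishes at s = 1/2 and s = 4/3.
Evaluating at the critical points and endpoints: h(-1) = 17/6; h(1/2) = -31/24; h(4/3) = -89/81; h(4) = -59/3.
So the maximum is h(-1) = 17/6.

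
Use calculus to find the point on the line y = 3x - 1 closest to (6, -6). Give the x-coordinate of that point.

-9/10

Minimize D(x)^2 = (x - 6)^2 + (3x + 5)^2.
d/dx[D^2] = 2(x - 6) + 2·3·(3x + 5) = 0 ⇒ x = -9/10.
Then y = -37/10 and the distance is √(529/10) ≈ 7.2732.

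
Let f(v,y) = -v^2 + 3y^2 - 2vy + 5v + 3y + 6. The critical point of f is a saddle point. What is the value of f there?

∂f/∂v = -2v - 2y + 5 = 0 and ∂f/∂y = -2v + 6y + 3 = 0, so (v, y) = (9/4, 1/4).
The Hessian has f_{vv} = -2, f_{yy} = 6, f_{vy} = -2, giving D = -16 < 0, so the point is a saddle point.
f(9/4, 1/4) = 12.

12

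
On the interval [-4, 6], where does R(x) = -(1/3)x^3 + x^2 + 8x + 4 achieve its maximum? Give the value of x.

Differentiating, R'(x) = -x^2 + 2x + 8; which vanishes at x = -2 and x = 4.
Candidates: R(-4) = 28/3,  R(-2) = -16/3,  R(4) = 92/3,  R(6) = 16.
The maximum over the interval is 92/3, attained at x = 4.

4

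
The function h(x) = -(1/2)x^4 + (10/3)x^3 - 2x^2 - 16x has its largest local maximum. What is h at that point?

61/6

Critical points: h'(x) = -2x^3 + 10x^2 - 4x - 16 vanishes at x = -1, 2, 4.
Since h''(x) = -6x^2 + 20x - 4, we get h''(-1) = -30 < 0 ⇒ local maximum; h''(2) = 12 > 0 ⇒ local minimum; h''(4) = -20 < 0 ⇒ local maximum.
So the largest local maximum value is h(-1) = 61/6.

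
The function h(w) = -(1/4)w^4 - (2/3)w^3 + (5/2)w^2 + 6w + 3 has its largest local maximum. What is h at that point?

h'(w) = -w^3 - 2w^2 + 5w + 6. Setting h'(w) = 0 gives w ∈ {-3, -1, 2}.
Since h''(w) = -3w^2 - 4w + 5, we get h''(-3) = -10 < 0 ⇒ local maximum; h''(-1) = 6 > 0 ⇒ local minimum; h''(2) = -15 < 0 ⇒ local maximum.
The largest local maximum is h(2) = 47/3.

47/3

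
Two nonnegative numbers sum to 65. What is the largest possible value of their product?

4225/4

With x + y = 65, the product is P(x) = x(65 − x).
P'(x) = 65 − 2x = 0 gives x = 65/2; P'' = −2 < 0, so this is the maximum.
P = 65/2·65/2 = 4225/4.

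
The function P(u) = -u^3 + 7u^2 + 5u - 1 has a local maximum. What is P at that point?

P'(u) = -3u^2 + 14u + 5. Setting P'(u) = 0 gives u ∈ {-1/3, 5}.
P''(u) = -6u + 14. P''(-1/3) = 16 > 0 ⇒ local minimum; P''(5) = -16 < 0 ⇒ local maximum.
The local maximum is P(5) = 74.

74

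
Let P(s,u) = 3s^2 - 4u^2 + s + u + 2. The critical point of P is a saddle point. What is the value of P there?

95/48

∂P/∂s = 6s + 1 = 0 and ∂P/∂u = -8u + 1 = 0, so (s, u) = (-1/6, 1/8).
The Hessian has P_{ss} = 6, P_{uu} = -8, P_{su} = 0, giving D = -48 < 0, so the point is a saddle point.
P(-1/6, 1/8) = 95/48.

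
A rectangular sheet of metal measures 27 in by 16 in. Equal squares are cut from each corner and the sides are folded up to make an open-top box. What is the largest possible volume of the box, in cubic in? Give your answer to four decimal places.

632.9378

With cut size x, the volume is V(x) = x(27 − 2x)(16 − 2x) for 0 < x < 8.
V'(x) = 12x^2 − 172x + 432. Setting V'(x) = 0 gives x ≈ 3.2473 (the root in (0, 8)).
V''(x) = 24x − 172 is negative there, so this is the maximum; V ≈ 632.9378.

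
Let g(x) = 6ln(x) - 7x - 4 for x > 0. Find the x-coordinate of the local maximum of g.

6/7

g'(x) = 6/x − 7 = 0 gives x = 6/7.
g''(x) = -6/x², which is negative for x > 0, so this is a local maximum.
g(6/7) = 6·ln(6/7) - 6 - 4 ≈ -10.9249.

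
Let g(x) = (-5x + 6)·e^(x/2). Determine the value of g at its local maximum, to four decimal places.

6.7032

g'(x) = (-5)·e^(x/2) + (-5x + 6)·(1/2)·e^(x/2) = (-(5/2)x - 2)·e^(x/2). Since e^(x/2) > 0, the only critical point is x = -4/5.
g''(-4/5) has the same sign as -5/2 < 0, so this is a local maximum.
g(-4/5) = (10)·e^(-2/5) ≈ 6.7032.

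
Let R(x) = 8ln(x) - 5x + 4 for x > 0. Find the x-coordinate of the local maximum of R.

8/5

R'(x) = 8/x − 5 = 0 gives x = 8/5.
R''(x) = -8/x², which is negative for x > 0, so this is a local maximum.
R(8/5) = 8·ln(8/5) - 8 + 4 ≈ -0.2400.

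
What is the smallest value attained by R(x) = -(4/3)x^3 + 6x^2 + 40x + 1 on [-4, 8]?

Differentiating, R'(x) = -4x^2 + 12x + 40; which vanishes at x = -2 and x = 5.
Evaluating at the critical points and endpoints: R(-4) = 67/3,  R(-2) = -133/3,  R(5) = 553/3,  R(8) = 67/3.
The minimum over the interval is -133/3, attained at x = -2.

-133/3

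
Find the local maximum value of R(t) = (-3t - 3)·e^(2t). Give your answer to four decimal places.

R'(t) = (-3)·e^(2t) + (-3t - 3)·2·e^(2t) = (-6t - 9)·e^(2t). Since e^(2t) > 0, the only critical point is t = -3/2.
R''(-3/2) has the same sign as -6 < 0, so this is a local maximum.
R(-3/2) = (3/2)·e^(-3) ≈ 0.0747.

0.0747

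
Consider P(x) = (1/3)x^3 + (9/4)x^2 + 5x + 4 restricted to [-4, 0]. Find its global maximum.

Differentiating, P'(x) = x^2 + (9/2)x + 5; which vanishes at x = -5/2 and x = -2.
Evaluating at the critical points and endpoints: P(-4) = -4/3,  P(-5/2) = 17/48,  P(-2) = 1/3,  P(0) = 4.
So the maximum is P(0) = 4.

4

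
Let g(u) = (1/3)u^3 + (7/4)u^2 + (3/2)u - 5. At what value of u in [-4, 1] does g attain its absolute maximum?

1

The derivative is u^2 + (7/2)u + 3/2, which vanishes at u = -3 and u = -1/2.
Compare values at every candidate in [-4, 1]: g(-4) = -13/3, g(-3) = -11/4, g(-1/2) = -257/48, g(1) = -17/12.
Hence the absolute maximum is -17/12 at u = 1.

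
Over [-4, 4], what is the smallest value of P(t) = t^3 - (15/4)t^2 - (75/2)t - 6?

P'(t) = 3t^2 - (15/2)t - 75/2, whose only zero in [-4, 4] is t = -5/2.
Evaluating at the critical points and endpoints: P(-4) = 20, P(-5/2) = 779/16, P(4) = -152.
So the minimum is P(4) = -152.

-152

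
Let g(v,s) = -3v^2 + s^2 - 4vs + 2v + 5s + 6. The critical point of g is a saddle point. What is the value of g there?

137/28

∂g/∂v = -6v - 4s + 2 = 0 and ∂g/∂s = -4v + 2s + 5 = 0, so (v, s) = (6/7, -11/14).
The Hessian has g_{vv} = -6, g_{ss} = 2, g_{vs} = -4, giving D = -28 < 0, so the point is a saddle point.
g(6/7, -11/14) = 137/28.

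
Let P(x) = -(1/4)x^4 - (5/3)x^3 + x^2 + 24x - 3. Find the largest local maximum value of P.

95/3

Critical points: P'(x) = -x^3 - 5x^2 + 2x + 24 vanishes at x = -4, -3, 2.
Second-derivative test with P''(x) = -3x^2 - 10x + 2: P''(-4) = -6 < 0 ⇒ local maximum; P''(-3) = 5 > 0 ⇒ local minimum; P''(2) = -30 < 0 ⇒ local maximum.
So the largest local maximum value is P(2) = 95/3.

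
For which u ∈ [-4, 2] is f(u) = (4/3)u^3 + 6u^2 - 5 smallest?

0

The derivative is 4u^2 + 12u, which vanishes at u = -3 and u = 0.
Compare values at every candidate in [-4, 2]: f(-4) = 17/3,  f(-3) = 13,  f(0) = -5,  f(2) = 89/3.
So the minimum is f(0) = -5.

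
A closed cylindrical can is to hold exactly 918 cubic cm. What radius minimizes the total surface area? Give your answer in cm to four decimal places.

5.2669

With radius r and height h, πr²h = 918 so h = 918/(πr²), and S(r) = 2πr² + 2πrh = 2πr² + 2·918/r.
S'(r) = 4πr − 2·918/r² = 0 ⇒ r³ = 918/(2π), so r ≈ 5.2669 and h = 2r ≈ 10.5338.
S''(r) = 4π + 4·918/r³ > 0, so this is the minimum; S ≈ 522.8892.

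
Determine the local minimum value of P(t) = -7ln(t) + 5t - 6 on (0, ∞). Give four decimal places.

P'(t) = -7/t + 5 = 0 gives t = 7/5.
P''(t) = 7/t², which is positive for t > 0, so this is a local minimum.
P(7/5) = -7·ln(7/5) + 7 - 6 ≈ -1.3553.

-1.3553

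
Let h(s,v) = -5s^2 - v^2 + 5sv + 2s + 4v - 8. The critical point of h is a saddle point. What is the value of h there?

∂h/∂s = -10s + 5v + 2 = 0 and ∂h/∂v = 5s - 2v + 4 = 0, so (s, v) = (-24/5, -10).
The Hessian has h_{ss} = -10, h_{vv} = -2, h_{sv} = 5, giving D = -5 < 0, so the point is a saddle point.
h(-24/5, -10) = -164/5.

-164/5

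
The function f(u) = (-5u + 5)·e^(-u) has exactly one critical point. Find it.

2

By the product rule, f'(u) = (5u - 10)·e^(-u). Since e^(-u) > 0, the only critical point is u = 2.
f''(2) has the same sign as 5 > 0, so this is a local minimum.
f(2) = (-5)·e^(-2) ≈ -0.6767.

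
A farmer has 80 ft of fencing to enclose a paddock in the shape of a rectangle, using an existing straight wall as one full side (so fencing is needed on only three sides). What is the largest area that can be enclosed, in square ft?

800

Let the sides perpendicular to the wall have length x and the parallel side y, so 2x + y = 80 and the area is A = xy = x(80 − 2x).
A'(x) = 80 − 4x = 0 gives x = 20, and A''(x) = −4 < 0 confirms a maximum.
Then y = 80 − 2·20 = 40 and A = 800.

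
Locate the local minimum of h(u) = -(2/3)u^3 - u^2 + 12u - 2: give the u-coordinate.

-3

h'(u) = -2u^2 - 2u + 12. Setting h'(u) = 0 gives u ∈ {-3, 2}.
Second-derivative test with h''(u) = -4u - 2: h''(-3) = 10 > 0 ⇒ local minimum; h''(2) = -10 < 0 ⇒ local maximum.
The local minimum is h(-3) = -29.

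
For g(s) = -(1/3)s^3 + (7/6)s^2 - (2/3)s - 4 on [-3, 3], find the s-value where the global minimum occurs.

Differentiating, g'(s) = -s^2 + (7/3)s - 2/3; which vanishes at s = 1/3 and s = 2.
Candidates: g(-3) = 35/2,  g(1/3) = -665/162,  g(2) = -10/3,  g(3) = -9/2.
Hence the absolute minimum is -9/2 at s = 3.

3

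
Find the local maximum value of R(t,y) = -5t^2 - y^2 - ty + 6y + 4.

∂R/∂t = -10t - y = 0 and ∂R/∂y = -t - 2y + 6 = 0, so (t, y) = (-6/19, 60/19).
The Hessian has R_{tt} = -10, R_{yy} = -2, R_{ty} = -1, giving D = 19 > 0 with R_{tt} < 0, so the point is a local maximum.
R(-6/19, 60/19) = 256/19.

256/19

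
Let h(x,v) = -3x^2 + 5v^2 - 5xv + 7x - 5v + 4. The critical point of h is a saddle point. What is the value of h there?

∂h/∂x = -6x - 5v + 7 = 0 and ∂h/∂v = -5x + 10v - 5 = 0, so (x, v) = (9/17, 13/17).
The Hessian has h_{xx} = -6, h_{vv} = 10, h_{xv} = -5, giving D = -85 < 0, so the point is a saddle point.
h(9/17, 13/17) = 67/17.

67/17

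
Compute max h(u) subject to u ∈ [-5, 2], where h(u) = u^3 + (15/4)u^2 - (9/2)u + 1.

The derivative is 3u^2 + (15/2)u - 9/2, which vanishes at u = -3 and u = 1/2.
Compare values at every candidate in [-5, 2]: h(-5) = -31/4,  h(-3) = 85/4,  h(1/2) = -3/16,  h(2) = 15.
The maximum over the interval is 85/4, attained at u = -3.

85/4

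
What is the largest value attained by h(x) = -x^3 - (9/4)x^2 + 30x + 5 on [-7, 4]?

The derivative is -3x^2 - (9/2)x + 30, which vanishes at x = -4 and x = 5/2.
Compare values at every candidate in [-7, 4]: h(-7) = 111/4, h(-4) = -87, h(5/2) = 805/16, h(4) = 25.
So the maximum is h(5/2) = 805/16.

805/16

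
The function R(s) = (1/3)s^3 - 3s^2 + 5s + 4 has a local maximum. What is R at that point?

R'(s) = s^2 - 6s + 5. Setting R'(s) = 0 gives s ∈ {1, 5}.
Since R''(s) = 2s - 6, we get R''(1) = -4 < 0 ⇒ local maximum; R''(5) = 4 > 0 ⇒ local minimum.
Thus R has its local maximum at s = 1, with value 19/3.

19/3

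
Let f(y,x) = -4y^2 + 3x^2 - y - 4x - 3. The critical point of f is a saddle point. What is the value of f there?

∂f/∂y = -8y - 1 = 0 and ∂f/∂x = 6x - 4 = 0, so (y, x) = (-1/8, 2/3).
The Hessian has f_{yy} = -8, f_{xx} = 6, f_{yx} = 0, giving D = -48 < 0, so the point is a saddle point.
f(-1/8, 2/3) = -205/48.

-205/48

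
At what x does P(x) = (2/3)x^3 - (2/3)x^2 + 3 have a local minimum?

P'(x) = 2x^2 - (4/3)x = 0 at x = 0, 2/3.
Second-derivative test with P''(x) = 4x - 4/3: P''(0) = -4/3 < 0 ⇒ local maximum; P''(2/3) = 4/3 > 0 ⇒ local minimum.
Thus P has its local minimum at x = 2/3, with value 235/81.

2/3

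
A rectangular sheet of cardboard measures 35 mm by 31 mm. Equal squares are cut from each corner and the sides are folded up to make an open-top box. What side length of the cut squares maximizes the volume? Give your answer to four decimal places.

With cut size x, the volume is V(x) = x(35 − 2x)(31 − 2x) for 0 < x < 15.5.
V'(x) = 12x^2 − 264x + 1085. Setting V'(x) = 0 gives x ≈ 5.4698 (the root in (0, 15.5)).
V''(x) = 24x − 264 is negative there, so this is the maximum; V ≈ 2640.0605.

5.4698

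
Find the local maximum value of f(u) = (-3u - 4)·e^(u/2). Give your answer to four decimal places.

1.1333

f'(u) = (-3)·e^(u/2) + (-3u - 4)·(1/2)·e^(u/2) = (-(3/2)u - 5)·e^(u/2). Since e^(u/2) > 0, the only critical point is u = -10/3.
f''(-10/3) has the same sign as -3/2 < 0, so this is a local maximum.
f(-10/3) = (6)·e^(-5/3) ≈ 1.1333.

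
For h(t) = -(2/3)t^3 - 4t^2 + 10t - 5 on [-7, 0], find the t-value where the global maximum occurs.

Differentiating, h'(t) = -2t^2 - 8t + 10; whose only zero in [-7, 0] is t = -5.
Evaluating at the critical points and endpoints: h(-7) = -127/3,  h(-5) = -215/3,  h(0) = -5.
Hence the absolute maximum is -5 at t = 0.

0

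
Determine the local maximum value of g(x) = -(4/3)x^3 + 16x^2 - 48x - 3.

-3

g'(x) = -4x^2 + 32x - 48. Setting g'(x) = 0 gives x ∈ {2, 6}.
Since g''(x) = -8x + 32, we get g''(2) = 16 > 0 ⇒ local minimum; g''(6) = -16 < 0 ⇒ local maximum.
So the local maximum value is g(6) = -3.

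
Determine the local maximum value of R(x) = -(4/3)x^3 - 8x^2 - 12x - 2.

10/3

Critical points: R'(x) = -4x^2 - 16x - 12 vanishes at x = -3, -1.
Second-derivative test with R''(x) = -8x - 16: R''(-3) = 8 > 0 ⇒ local minimum; R''(-1) = -8 < 0 ⇒ local maximum.
The local maximum is R(-1) = 10/3.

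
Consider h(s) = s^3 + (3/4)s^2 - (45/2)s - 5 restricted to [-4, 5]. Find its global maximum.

169/4

h'(s) = 3s^2 + (3/2)s - 45/2, which vanishes at s = -3 and s = 5/2.
Evaluating at the critical points and endpoints: h(-4) = 33; h(-3) = 169/4; h(5/2) = -655/16; h(5) = 105/4.
Hence the absolute maximum is 169/4 at s = -3.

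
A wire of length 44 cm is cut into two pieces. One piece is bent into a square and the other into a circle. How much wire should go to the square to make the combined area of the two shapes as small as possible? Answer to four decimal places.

24.6444

Let x be the length used for the square. Square side x/4; circle radius (44−x)/(2π).
A(x) = (x/4)² + π·((44−x)/(2π))² = x²/16 + (44−x)²/(4π) for 0 ≤ x ≤ 44. A'(x) = x/8 − (44−x)/(2π) = 0 gives x = 4·44/(π+4) ≈ 24.6444.
A'' = 1/8 + 1/(2π) > 0, so this gives the minimum combined area; x ≈ 24.6444 cm to the square.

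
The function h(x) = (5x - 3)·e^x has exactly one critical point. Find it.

-2/5

Differentiating with the product rule gives h'(x) = (5x + 2)·e^x. Since e^x > 0, the only critical point is x = -2/5.
h''(-2/5) has the same sign as 5 > 0, so this is a local minimum.
h(-2/5) = (-5)·e^(-2/5) ≈ -3.3516.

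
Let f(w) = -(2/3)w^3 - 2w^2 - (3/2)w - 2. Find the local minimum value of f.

f'(w) = -2w^2 - 4w - 3/2 = 0 at w = -3/2, -1/2.
Second-derivative test with f''(w) = -4w - 4: f''(-3/2) = 2 > 0 ⇒ local minimum; f''(-1/2) = -2 < 0 ⇒ local maximum.
The local minimum is f(-3/2) = -2.

-2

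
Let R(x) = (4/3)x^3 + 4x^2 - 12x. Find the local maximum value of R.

36

R'(x) = 4x^2 + 8x - 12 = 0 at x = -3, 1.
Since R''(x) = 8x + 8, we get R''(-3) = -16 < 0 ⇒ local maximum; R''(1) = 16 > 0 ⇒ local minimum.
So the local maximum value is R(-3) = 36.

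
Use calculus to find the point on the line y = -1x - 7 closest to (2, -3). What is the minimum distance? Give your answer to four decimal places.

4.2426

Minimize D(x)^2 = (x - 2)^2 + (-x - 4)^2.
d/dx[D^2] = 2(x - 2) + 2·(-1)·(-x - 4) = 0 ⇒ x = -1.
Then y = -6 and the distance is √(18) ≈ 4.2426.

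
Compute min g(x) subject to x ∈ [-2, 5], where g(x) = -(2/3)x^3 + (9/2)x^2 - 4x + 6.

121/24

g'(x) = -2x^2 + 9x - 4, which vanishes at x = 1/2 and x = 4.
Evaluating at the critical points and endpoints: g(-2) = 112/3; g(1/2) = 121/24; g(4) = 58/3; g(5) = 91/6.
So the minimum is g(1/2) = 121/24.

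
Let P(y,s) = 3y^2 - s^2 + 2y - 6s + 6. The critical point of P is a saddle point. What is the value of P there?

∂P/∂y = 6y + 2 = 0 and ∂P/∂s = -2s - 6 = 0, so (y, s) = (-1/3, -3).
The Hessian has P_{yy} = 6, P_{ss} = -2, P_{ys} = 0, giving D = -12 < 0, so the point is a saddle point.
P(-1/3, -3) = 44/3.

44/3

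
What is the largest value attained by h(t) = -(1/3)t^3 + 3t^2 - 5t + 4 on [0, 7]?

Differentiating, h'(t) = -t^2 + 6t - 5; which vanishes at t = 1 and t = 5.
Candidates: h(0) = 4, h(1) = 5/3, h(5) = 37/3, h(7) = 5/3.
So the maximum is h(5) = 37/3.

37/3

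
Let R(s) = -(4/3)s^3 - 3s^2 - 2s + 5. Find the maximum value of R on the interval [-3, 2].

R'(s) = -4s^2 - 6s - 2, which vanishes at s = -1 and s = -1/2.
Candidates: R(-3) = 20,  R(-1) = 16/3,  R(-1/2) = 65/12,  R(2) = -65/3.
The maximum over the interval is 20, attained at s = -3.

20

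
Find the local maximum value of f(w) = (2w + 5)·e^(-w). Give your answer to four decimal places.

f'(w) = 2·e^(-w) + (2w + 5)·(-1)·e^(-w) = (-2w - 3)·e^(-w). Since e^(-w) > 0, the only critical point is w = -3/2.
f''(-3/2) has the same sign as -2 < 0, so this is a local maximum.
f(-3/2) = (2)·e^(3/2) ≈ 8.9634.

8.9634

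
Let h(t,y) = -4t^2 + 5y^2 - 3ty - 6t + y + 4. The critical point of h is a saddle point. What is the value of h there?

∂h/∂t = -8t - 3y - 6 = 0 and ∂h/∂y = -3t + 10y + 1 = 0, so (t, y) = (-57/89, -26/89).
The Hessian has h_{tt} = -8, h_{yy} = 10, h_{ty} = -3, giving D = -89 < 0, so the point is a saddle point.
h(-57/89, -26/89) = 514/89.

514/89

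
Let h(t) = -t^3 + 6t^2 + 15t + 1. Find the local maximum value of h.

h'(t) = -3t^2 + 12t + 15 = 0 at t = -1, 5.
h''(t) = -6t + 12. h''(-1) = 18 > 0 ⇒ local minimum; h''(5) = -18 < 0 ⇒ local maximum.
Thus h has its local maximum at t = 5, with value 101.

101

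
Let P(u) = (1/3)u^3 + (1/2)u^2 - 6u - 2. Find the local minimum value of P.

-28/3

Critical points: P'(u) = u^2 + u - 6 vanishes at u = -3, 2.
Second-derivative test with P''(u) = 2u + 1: P''(-3) = -5 < 0 ⇒ local maximum; P''(2) = 5 > 0 ⇒ local minimum.
So the local minimum value is P(2) = -28/3.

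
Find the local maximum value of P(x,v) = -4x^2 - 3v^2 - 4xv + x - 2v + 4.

155/32

∂P/∂x = -8x - 4v + 1 = 0 and ∂P/∂v = -4x - 6v - 2 = 0, so (x, v) = (7/16, -5/8).
The Hessian has P_{xx} = -8, P_{vv} = -6, P_{xv} = -4, giving D = 32 > 0 with P_{xx} < 0, so the point is a local maximum.
P(7/16, -5/8) = 155/32.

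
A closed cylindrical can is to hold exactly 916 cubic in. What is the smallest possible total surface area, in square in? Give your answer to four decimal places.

With radius r and height h, πr²h = 916 so h = 916/(πr²), and S(r) = 2πr² + 2πrh = 2πr² + 2·916/r.
S'(r) = 4πr − 2·916/r² = 0 ⇒ r³ = 916/(2π), so r ≈ 5.2631 and h = 2r ≈ 10.5261.
S''(r) = 4π + 4·916/r³ > 0, so this is the minimum; S ≈ 522.1295.

522.1295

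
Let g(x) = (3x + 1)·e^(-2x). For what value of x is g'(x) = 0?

By the product rule, g'(x) = (-6x + 1)·e^(-2x). Since e^(-2x) > 0, the only critical point is x = 1/6.
g''(1/6) has the same sign as -6 < 0, so this is a local maximum.
g(1/6) = (3/2)·e^(-1/3) ≈ 1.0748.

1/6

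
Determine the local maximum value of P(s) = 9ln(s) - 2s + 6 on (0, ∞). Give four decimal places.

P'(s) = 9/s − 2 = 0 gives s = 9/2.
P''(s) = -9/s², which is negative for s > 0, so this is a local maximum.
P(9/2) = 9·ln(9/2) - 9 + 6 ≈ 10.5367.

10.5367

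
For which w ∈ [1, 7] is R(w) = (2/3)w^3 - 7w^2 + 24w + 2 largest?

7

Differentiating, R'(w) = 2w^2 - 14w + 24; which vanishes at w = 3 and w = 4.
Compare values at every candidate in [1, 7]: R(1) = 59/3; R(3) = 29; R(4) = 86/3; R(7) = 167/3.
The maximum over the interval is 167/3, attained at w = 7.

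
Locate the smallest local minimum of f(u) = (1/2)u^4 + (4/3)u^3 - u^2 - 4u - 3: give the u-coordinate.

1

f'(u) = 2u^3 + 4u^2 - 2u - 4. Setting f'(u) = 0 gives u ∈ {-2, -1, 1}.
Since f''(u) = 6u^2 + 8u - 2, we get f''(-2) = 6 > 0 ⇒ local minimum; f''(-1) = -4 < 0 ⇒ local maximum; f''(1) = 12 > 0 ⇒ local minimum.
So the smallest local minimum value is f(1) = -37/6.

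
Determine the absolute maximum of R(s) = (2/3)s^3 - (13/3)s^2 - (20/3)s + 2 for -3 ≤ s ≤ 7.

R'(s) = 2s^2 - (26/3)s - 20/3, which vanishes at s = -2/3 and s = 5.
Evaluating at the critical points and endpoints: R(-3) = -35, R(-2/3) = 350/81, R(5) = -169/3, R(7) = -85/3.
The maximum over the interval is 350/81, attained at s = -2/3.

350/81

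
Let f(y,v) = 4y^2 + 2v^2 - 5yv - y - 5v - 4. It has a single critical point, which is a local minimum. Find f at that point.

-155/7

∂f/∂y = 8y - 5v - 1 = 0 and ∂f/∂v = -5y + 4v - 5 = 0, so (y, v) = (29/7, 45/7).
The Hessian has f_{yy} = 8, f_{vv} = 4, f_{yv} = -5, giving D = 7 > 0 with f_{yy} > 0, so the point is a local minimum.
f(29/7, 45/7) = -155/7.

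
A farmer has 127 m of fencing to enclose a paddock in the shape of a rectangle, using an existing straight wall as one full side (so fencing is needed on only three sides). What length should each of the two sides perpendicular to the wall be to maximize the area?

Let the sides perpendicular to the wall have length x and the parallel side y, so 2x + y = 127 and the area is A = xy = x(127 − 2x).
A'(x) = 127 − 4x = 0 gives x = 127/4, and A''(x) = −4 < 0 confirms a maximum.
Then y = 127 − 2·127/4 = 127/2 and A = 16129/8.

127/4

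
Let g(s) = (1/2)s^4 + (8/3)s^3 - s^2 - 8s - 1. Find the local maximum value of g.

23/6

g'(s) = 2s^3 + 8s^2 - 2s - 8. Setting g'(s) = 0 gives s ∈ {-4, -1, 1}.
Second-derivative test with g''(s) = 6s^2 + 16s - 2: g''(-4) = 30 > 0 ⇒ local minimum; g''(-1) = -12 < 0 ⇒ local maximum; g''(1) = 20 > 0 ⇒ local minimum.
The local maximum is g(-1) = 23/6.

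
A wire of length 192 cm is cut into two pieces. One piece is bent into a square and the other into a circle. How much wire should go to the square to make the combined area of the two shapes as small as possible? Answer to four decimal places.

Let x be the length used for the square. Square side x/4; circle radius (192−x)/(2π).
A(x) = (x/4)² + π·((192−x)/(2π))² = x²/16 + (192−x)²/(4π) for 0 ≤ x ≤ 192. A'(x) = x/8 − (192−x)/(2π) = 0 gives x = 4·192/(π+4) ≈ 107.5390.
A'' = 1/8 + 1/(2π) > 0, so this gives the minimum combined area; x ≈ 107.5390 cm to the square.

107.5390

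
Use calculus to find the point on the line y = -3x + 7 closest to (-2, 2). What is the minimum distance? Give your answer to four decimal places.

3.4785

Minimize D(x)^2 = (x + 2)^2 + (-3x + 5)^2.
d/dx[D^2] = 2(x + 2) + 2·(-3)·(-3x + 5) = 0 ⇒ x = 13/10.
Then y = 31/10 and the distance is √(121/10) ≈ 3.4785.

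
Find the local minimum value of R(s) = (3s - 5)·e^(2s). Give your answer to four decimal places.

-15.4684

R'(s) = 3·e^(2s) + (3s - 5)·2·e^(2s) = (6s - 7)·e^(2s). Since e^(2s) > 0, the only critical point is s = 7/6.
R''(7/6) has the same sign as 6 > 0, so this is a local minimum.
R(7/6) = (-3/2)·e^(7/3) ≈ -15.4684.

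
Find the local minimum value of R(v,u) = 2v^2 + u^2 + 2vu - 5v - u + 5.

3/4

∂R/∂v = 4v + 2u - 5 = 0 and ∂R/∂u = 2v + 2u - 1 = 0, so (v, u) = (2, -3/2).
The Hessian has R_{vv} = 4, R_{uu} = 2, R_{vu} = 2, giving D = 4 > 0 with R_{vv} > 0, so the point is a local minimum.
R(2, -3/2) = 3/4.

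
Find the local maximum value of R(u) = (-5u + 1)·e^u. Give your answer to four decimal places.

2.2466

R'(u) = (-5)·e^u + (-5u + 1)·1·e^u = (-5u - 4)·e^u. Since e^u > 0, the only critical point is u = -4/5.
R''(-4/5) has the same sign as -5 < 0, so this is a local maximum.
R(-4/5) = (5)·e^(-4/5) ≈ 2.2466.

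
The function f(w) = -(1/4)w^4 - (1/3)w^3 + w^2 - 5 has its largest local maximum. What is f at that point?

-7/3

f'(w) = -w^3 - w^2 + 2w = 0 at w = -2, 0, 1.
Since f''(w) = -3w^2 - 2w + 2, we get f''(-2) = -6 < 0 ⇒ local maximum; f''(0) = 2 > 0 ⇒ local minimum; f''(1) = -3 < 0 ⇒ local maximum.
The largest local maximum is f(-2) = -7/3.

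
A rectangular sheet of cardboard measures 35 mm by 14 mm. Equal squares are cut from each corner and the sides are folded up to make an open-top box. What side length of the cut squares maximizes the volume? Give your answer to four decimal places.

With cut size x, the volume is V(x) = x(35 − 2x)(14 − 2x) for 0 < x < 7.
V'(x) = 12x^2 − 196x + 490. Setting V'(x) = 0 gives x ≈ 3.0813 (the root in (0, 7)).
V''(x) = 24x − 196 is negative there, so this is the maximum; V ≈ 696.4053.

3.0813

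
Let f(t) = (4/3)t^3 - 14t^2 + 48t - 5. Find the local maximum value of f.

Critical points: f'(t) = 4t^2 - 28t + 48 vanishes at t = 3, 4.
f''(t) = 8t - 28. f''(3) = -4 < 0 ⇒ local maximum; f''(4) = 4 > 0 ⇒ local minimum.
The local maximum is f(3) = 49.

49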